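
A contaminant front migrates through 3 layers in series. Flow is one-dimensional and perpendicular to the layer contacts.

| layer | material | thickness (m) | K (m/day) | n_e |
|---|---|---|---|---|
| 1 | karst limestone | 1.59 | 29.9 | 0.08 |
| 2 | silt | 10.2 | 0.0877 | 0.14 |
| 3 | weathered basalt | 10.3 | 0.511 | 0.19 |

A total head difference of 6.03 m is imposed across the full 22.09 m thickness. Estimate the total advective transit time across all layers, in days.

With flow normal to the layers, continuity requires the same specific discharge q through every layer.
Σ(b_i/K_i) = 1.59/29.9 + 10.2/0.0877 + 10.3/0.511 = 136.5 d.
q = Δh / Σ(b_i/K_i) = 6.03 / 136.5 = 0.04417 m/day.
In each layer the seepage velocity is v_i = q/n_i, so the layer transit time is t_i = b_i·n_i / q:
  layer 1 (karst limestone): t_1 = 1.59 × 0.08 / 0.04417 = 2.880 d
  layer 2 (silt): t_2 = 10.2 × 0.14 / 0.04417 = 32.33 d
  layer 3 (weathered basalt): t_3 = 10.3 × 0.19 / 0.04417 = 44.31 d
Total t = Σ t_i = 79.51 days.

79.5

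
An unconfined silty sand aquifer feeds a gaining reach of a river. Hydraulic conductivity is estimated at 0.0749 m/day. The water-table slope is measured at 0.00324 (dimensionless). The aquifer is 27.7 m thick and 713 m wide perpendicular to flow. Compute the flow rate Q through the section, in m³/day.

4.79

Cross-sectional area A = 713 × 27.7 = 19750 m².
Hydraulic gradient i = 0.00324.
Darcy's law: Q = K · A · i = 0.07490 × 19750 × 0.003240 = 4.793 m³/day.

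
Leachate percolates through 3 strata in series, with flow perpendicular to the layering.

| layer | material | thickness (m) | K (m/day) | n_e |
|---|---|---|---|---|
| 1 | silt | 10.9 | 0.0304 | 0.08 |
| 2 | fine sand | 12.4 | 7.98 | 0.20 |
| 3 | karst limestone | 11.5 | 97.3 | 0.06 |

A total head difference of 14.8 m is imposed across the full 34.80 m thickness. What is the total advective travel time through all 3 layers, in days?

98.4

With flow normal to the layers, continuity requires the same specific discharge q through every layer.
Σ(b_i/K_i) = 10.9/0.0304 + 12.4/7.98 + 11.5/97.3 = 360.2 d.
q = Δh / Σ(b_i/K_i) = 14.8 / 360.2 = 0.04109 m/day.
In each layer the seepage velocity is v_i = q/n_i, so the layer transit time is t_i = b_i·n_i / q:
  layer 1 (silt): t_1 = 10.9 × 0.08 / 0.04109 = 21.22 d
  layer 2 (fine sand): t_2 = 12.4 × 0.20 / 0.04109 = 60.36 d
  layer 3 (karst limestone): t_3 = 11.5 × 0.06 / 0.04109 = 16.79 d
Total t = Σ t_i = 98.38 days.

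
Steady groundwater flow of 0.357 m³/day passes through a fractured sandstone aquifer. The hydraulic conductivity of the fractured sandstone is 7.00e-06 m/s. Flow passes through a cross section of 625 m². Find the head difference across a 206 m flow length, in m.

0.195

Convert K: 7.00e-06 m/s × 86400 = 0.6048 m/day.
From Q = K·A·i, i = Q / (K·A) = 0.357 / (0.6048 × 625.0) = 0.0009444.
Head loss Δh = i · L = 0.0009444 × 206 = 0.1946 m.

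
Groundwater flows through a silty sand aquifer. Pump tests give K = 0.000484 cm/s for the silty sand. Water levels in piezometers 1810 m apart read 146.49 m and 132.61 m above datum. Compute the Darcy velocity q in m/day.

0.00321

Convert K: 0.000484 cm/s × 864 = 0.4182 m/day.
Hydraulic gradient i = (146.49 − 132.61) / 1810 = 13.88 / 1810 = 0.007669.
Specific discharge q = K · i = 0.4182 × 0.007669 = 0.003207 m/day.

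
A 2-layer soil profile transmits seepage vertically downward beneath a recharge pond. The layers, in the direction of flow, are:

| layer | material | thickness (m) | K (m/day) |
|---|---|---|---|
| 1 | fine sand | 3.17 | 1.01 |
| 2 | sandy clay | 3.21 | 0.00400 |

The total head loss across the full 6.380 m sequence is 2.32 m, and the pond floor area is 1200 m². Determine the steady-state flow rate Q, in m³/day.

Flow is perpendicular to layering, so the layers act in series and the equivalent K is the thickness-weighted harmonic mean.
Total thickness L = 3.17 + 3.21 = 6.380 m.
Σ(b_i/K_i) = 3.17/1.01 + 3.21/0.00400 = 805.6 d.
K_eq = L / Σ(b_i/K_i) = 6.380 / 805.6 = 0.007919 m/day.
Q = K_eq · A · (Δh/L) = 0.007919 × 1200 × (2.32/6.380) = 3.456 m³/day.

3.46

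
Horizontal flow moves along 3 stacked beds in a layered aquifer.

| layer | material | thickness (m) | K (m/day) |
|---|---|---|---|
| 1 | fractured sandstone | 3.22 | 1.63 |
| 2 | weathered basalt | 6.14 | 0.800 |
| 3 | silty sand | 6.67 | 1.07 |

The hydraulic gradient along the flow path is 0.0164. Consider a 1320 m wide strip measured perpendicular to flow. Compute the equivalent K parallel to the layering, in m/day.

Flow is parallel to layering, so each bed carries its own Darcy discharge and the transmissivities add.
Σ(K_i·b_i) = 1.63×3.22 + 0.800×6.14 + 1.07×6.67 = 17.30 m²/day.
Total thickness b = 16.03 m, so K_eq = Σ(K_i·b_i)/b = 1.079 m/day.

1.08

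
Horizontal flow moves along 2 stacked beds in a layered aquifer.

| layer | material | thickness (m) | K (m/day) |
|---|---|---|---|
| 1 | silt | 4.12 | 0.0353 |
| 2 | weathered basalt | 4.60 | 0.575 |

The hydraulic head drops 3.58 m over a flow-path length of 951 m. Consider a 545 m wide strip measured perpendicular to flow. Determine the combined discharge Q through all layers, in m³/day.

5.72

Flow is parallel to layering, so each bed carries its own Darcy discharge and the transmissivities add.
Σ(K_i·b_i) = 0.0353×4.12 + 0.575×4.60 = 2.790 m²/day.
Hydraulic gradient i = Δh / L = 3.58 / 951 = 0.003764.
Q = Σ(K_i·b_i) · W · i = 2.790 × 545 × 0.003764 = 5.725 m³/day.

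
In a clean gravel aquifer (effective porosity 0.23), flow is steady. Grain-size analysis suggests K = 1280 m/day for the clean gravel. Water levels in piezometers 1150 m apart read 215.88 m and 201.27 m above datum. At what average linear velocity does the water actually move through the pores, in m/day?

Hydraulic gradient i = (215.88 − 201.27) / 1150 = 14.61 / 1150 = 0.01270.
Darcy flux q = K · i = 1280 × 0.01270 = 16.26 m/day.
Seepage velocity v = q / n_e = 16.26 / 0.23 = 70.70 m/day.

70.7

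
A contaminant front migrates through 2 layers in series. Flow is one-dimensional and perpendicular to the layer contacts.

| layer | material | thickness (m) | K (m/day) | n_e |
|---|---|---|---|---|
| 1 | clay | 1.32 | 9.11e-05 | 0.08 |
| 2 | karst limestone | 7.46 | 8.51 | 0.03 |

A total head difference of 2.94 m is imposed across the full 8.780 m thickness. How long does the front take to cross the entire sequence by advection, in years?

4.44

With flow normal to the layers, continuity requires the same specific discharge q through every layer.
Σ(b_i/K_i) = 1.32/9.11e-05 + 7.46/8.51 = 14490 d.
q = Δh / Σ(b_i/K_i) = 2.94 / 14490 = 0.0002029 m/day.
In each layer the seepage velocity is v_i = q/n_i, so the layer transit time is t_i = b_i·n_i / q:
  layer 1 (clay): t_1 = 1.32 × 0.08 / 0.0002029 = 520.5 d
  layer 2 (karst limestone): t_2 = 7.46 × 0.03 / 0.0002029 = 1103 d
Total t = Σ t_i = 1624 days = 4.445 years.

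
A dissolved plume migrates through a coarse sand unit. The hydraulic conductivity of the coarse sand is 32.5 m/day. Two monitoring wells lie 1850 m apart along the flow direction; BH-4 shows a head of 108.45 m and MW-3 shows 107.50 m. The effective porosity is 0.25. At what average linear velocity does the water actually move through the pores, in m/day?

Hydraulic gradient i = (108.45 − 107.50) / 1850 = 0.95 / 1850 = 0.0005135.
Darcy flux q = K · i = 32.50 × 0.0005135 = 0.01669 m/day.
Seepage velocity v = q / n_e = 0.01669 / 0.25 = 0.06676 m/day.

0.0668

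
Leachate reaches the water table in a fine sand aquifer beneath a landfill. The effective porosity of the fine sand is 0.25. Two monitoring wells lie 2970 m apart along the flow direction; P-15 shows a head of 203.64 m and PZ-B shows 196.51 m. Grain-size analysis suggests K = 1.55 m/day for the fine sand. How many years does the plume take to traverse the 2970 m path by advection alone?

546

Hydraulic gradient i = (203.64 − 196.51) / 2970 = 7.13 / 2970 = 0.002401.
Darcy flux q = K · i = 1.550 × 0.002401 = 0.003721 m/day.
Seepage velocity v = q / n_e = 0.003721 / 0.25 = 0.01488 m/day.
Travel time t = L / v = 2970 / 0.01488 = 1.995e+05 days = 546.3 years.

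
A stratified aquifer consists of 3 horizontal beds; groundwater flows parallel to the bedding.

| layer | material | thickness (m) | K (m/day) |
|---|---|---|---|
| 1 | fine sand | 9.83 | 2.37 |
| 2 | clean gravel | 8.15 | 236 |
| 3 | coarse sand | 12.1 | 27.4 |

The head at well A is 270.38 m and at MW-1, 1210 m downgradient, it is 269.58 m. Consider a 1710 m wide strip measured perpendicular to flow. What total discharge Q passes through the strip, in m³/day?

2580

Flow is parallel to layering, so each bed carries its own Darcy discharge and the transmissivities add.
Σ(K_i·b_i) = 2.37×9.83 + 236×8.15 + 27.4×12.1 = 2278 m²/day.
Hydraulic gradient i = (270.38 − 269.58) / 1210 = 0.8 / 1210 = 0.0006612.
Q = Σ(K_i·b_i) · W · i = 2278 × 1710 × 0.0006612 = 2576 m³/day.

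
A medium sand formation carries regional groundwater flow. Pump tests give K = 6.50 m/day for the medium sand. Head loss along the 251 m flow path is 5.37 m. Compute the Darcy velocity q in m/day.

Hydraulic gradient i = Δh / L = 5.37 / 251 = 0.02139.
Specific discharge q = K · i = 6.500 × 0.02139 = 0.1391 m/day.

0.139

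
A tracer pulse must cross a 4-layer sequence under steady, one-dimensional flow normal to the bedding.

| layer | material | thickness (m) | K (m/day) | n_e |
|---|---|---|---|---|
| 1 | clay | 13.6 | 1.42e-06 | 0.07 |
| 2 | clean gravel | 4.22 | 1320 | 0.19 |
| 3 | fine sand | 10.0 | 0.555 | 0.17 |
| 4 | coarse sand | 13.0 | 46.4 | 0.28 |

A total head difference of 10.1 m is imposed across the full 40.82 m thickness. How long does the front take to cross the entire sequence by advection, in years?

With flow normal to the layers, continuity requires the same specific discharge q through every layer.
Σ(b_i/K_i) = 13.6/1.42e-06 + 4.22/1320 + 10.0/0.555 + 13.0/46.4 = 9.577e+06 d.
q = Δh / Σ(b_i/K_i) = 10.1 / 9.577e+06 = 1.055e-06 m/day.
In each layer the seepage velocity is v_i = q/n_i, so the layer transit time is t_i = b_i·n_i / q:
  layer 1 (clay): t_1 = 13.6 × 0.07 / 1.055e-06 = 9.027e+05 d
  layer 2 (clean gravel): t_2 = 4.22 × 0.19 / 1.055e-06 = 7.603e+05 d
  layer 3 (fine sand): t_3 = 10.0 × 0.17 / 1.055e-06 = 1.612e+06 d
  layer 4 (coarse sand): t_4 = 13.0 × 0.28 / 1.055e-06 = 3.452e+06 d
Total t = Σ t_i = 6.727e+06 days = 18417 years.

18400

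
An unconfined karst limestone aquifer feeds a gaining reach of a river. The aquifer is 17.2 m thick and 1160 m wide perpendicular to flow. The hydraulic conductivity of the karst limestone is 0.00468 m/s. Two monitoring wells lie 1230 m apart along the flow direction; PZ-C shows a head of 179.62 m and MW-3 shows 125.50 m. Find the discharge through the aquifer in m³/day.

355000

Convert K: 0.00468 m/s × 86400 = 404.4 m/day.
Cross-sectional area A = 1160 × 17.2 = 19952 m².
Hydraulic gradient i = (179.62 − 125.50) / 1230 = 54.12 / 1230 = 0.04400.
Darcy's law: Q = K · A · i = 404.4 × 19952 × 0.04400 = 3.550e+05 m³/day.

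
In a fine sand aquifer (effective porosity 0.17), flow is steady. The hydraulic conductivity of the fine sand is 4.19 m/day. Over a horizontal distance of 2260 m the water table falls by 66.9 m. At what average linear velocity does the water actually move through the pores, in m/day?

Hydraulic gradient i = Δh / L = 66.9 / 2260 = 0.02960.
Darcy flux q = K · i = 4.190 × 0.02960 = 0.1240 m/day.
Seepage velocity v = q / n_e = 0.1240 / 0.17 = 0.7296 m/day.

0.730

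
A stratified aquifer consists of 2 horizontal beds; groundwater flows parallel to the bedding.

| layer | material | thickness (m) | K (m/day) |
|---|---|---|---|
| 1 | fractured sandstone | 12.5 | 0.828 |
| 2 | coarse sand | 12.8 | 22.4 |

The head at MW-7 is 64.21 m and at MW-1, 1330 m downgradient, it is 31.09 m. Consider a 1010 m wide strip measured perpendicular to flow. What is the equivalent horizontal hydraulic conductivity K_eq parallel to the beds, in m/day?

11.7

Flow is parallel to layering, so each bed carries its own Darcy discharge and the transmissivities add.
Σ(K_i·b_i) = 0.828×12.5 + 22.4×12.8 = 297.1 m²/day.
Total thickness b = 25.30 m, so K_eq = Σ(K_i·b_i)/b = 11.74 m/day.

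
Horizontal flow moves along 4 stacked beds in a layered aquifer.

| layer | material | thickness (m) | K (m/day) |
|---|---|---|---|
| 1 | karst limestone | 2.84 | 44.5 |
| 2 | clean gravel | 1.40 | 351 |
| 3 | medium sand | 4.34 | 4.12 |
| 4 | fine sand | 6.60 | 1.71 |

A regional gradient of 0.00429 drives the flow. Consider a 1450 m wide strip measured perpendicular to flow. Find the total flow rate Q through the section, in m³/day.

4020

Flow is parallel to layering, so each bed carries its own Darcy discharge and the transmissivities add.
Σ(K_i·b_i) = 44.5×2.84 + 351×1.40 + 4.12×4.34 + 1.71×6.60 = 646.9 m²/day.
Hydraulic gradient i = 0.00429.
Q = Σ(K_i·b_i) · W · i = 646.9 × 1450 × 0.004290 = 4024 m³/day.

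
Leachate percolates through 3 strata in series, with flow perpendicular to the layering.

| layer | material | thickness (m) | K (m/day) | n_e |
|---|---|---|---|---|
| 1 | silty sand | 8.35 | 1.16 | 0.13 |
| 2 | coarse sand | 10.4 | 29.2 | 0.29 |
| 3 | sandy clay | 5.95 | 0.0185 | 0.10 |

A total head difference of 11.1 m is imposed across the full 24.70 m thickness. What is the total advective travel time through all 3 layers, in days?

With flow normal to the layers, continuity requires the same specific discharge q through every layer.
Σ(b_i/K_i) = 8.35/1.16 + 10.4/29.2 + 5.95/0.0185 = 329.2 d.
q = Δh / Σ(b_i/K_i) = 11.1 / 329.2 = 0.03372 m/day.
In each layer the seepage velocity is v_i = q/n_i, so the layer transit time is t_i = b_i·n_i / q:
  layer 1 (silty sand): t_1 = 8.35 × 0.13 / 0.03372 = 32.19 d
  layer 2 (coarse sand): t_2 = 10.4 × 0.29 / 0.03372 = 89.44 d
  layer 3 (sandy clay): t_3 = 5.95 × 0.10 / 0.03372 = 17.65 d
Total t = Σ t_i = 139.3 days.

139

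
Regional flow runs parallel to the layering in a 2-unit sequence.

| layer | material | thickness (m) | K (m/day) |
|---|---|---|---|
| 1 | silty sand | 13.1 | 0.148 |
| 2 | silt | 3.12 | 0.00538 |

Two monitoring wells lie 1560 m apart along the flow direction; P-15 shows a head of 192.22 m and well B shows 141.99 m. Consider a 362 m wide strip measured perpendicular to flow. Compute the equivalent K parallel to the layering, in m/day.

0.121

Flow is parallel to layering, so each bed carries its own Darcy discharge and the transmissivities add.
Σ(K_i·b_i) = 0.148×13.1 + 0.00538×3.12 = 1.956 m²/day.
Total thickness b = 16.22 m, so K_eq = Σ(K_i·b_i)/b = 0.1206 m/day.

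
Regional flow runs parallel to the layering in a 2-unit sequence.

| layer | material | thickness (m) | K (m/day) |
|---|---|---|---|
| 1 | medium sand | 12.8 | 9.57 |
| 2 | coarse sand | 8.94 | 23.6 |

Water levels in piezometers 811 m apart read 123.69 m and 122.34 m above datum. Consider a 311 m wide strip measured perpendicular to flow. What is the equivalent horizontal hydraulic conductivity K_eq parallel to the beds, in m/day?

15.3

Flow is parallel to layering, so each bed carries its own Darcy discharge and the transmissivities add.
Σ(K_i·b_i) = 9.57×12.8 + 23.6×8.94 = 333.5 m²/day.
Total thickness b = 21.74 m, so K_eq = Σ(K_i·b_i)/b = 15.34 m/day.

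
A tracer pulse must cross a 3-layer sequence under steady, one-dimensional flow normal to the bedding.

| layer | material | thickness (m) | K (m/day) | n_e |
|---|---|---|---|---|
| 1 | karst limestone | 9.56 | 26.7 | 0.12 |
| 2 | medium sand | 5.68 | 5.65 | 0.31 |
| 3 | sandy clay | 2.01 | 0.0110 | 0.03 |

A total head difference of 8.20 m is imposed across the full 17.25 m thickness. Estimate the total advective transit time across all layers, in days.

With flow normal to the layers, continuity requires the same specific discharge q through every layer.
Σ(b_i/K_i) = 9.56/26.7 + 5.68/5.65 + 2.01/0.0110 = 184.1 d.
q = Δh / Σ(b_i/K_i) = 8.20 / 184.1 = 0.04454 m/day.
In each layer the seepage velocity is v_i = q/n_i, so the layer transit time is t_i = b_i·n_i / q:
  layer 1 (karst limestone): t_1 = 9.56 × 0.12 / 0.04454 = 25.75 d
  layer 2 (medium sand): t_2 = 5.68 × 0.31 / 0.04454 = 39.53 d
  layer 3 (sandy clay): t_3 = 2.01 × 0.03 / 0.04454 = 1.354 d
Total t = Σ t_i = 66.64 days.

66.6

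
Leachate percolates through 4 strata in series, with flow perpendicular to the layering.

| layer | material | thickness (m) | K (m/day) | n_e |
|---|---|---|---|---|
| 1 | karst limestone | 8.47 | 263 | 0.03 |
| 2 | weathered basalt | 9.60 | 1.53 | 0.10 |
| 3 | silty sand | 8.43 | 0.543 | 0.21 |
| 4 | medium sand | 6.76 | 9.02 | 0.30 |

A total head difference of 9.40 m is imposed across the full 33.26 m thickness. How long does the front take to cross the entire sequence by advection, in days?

12.0

With flow normal to the layers, continuity requires the same specific discharge q through every layer.
Σ(b_i/K_i) = 8.47/263 + 9.60/1.53 + 8.43/0.543 + 6.76/9.02 = 22.58 d.
q = Δh / Σ(b_i/K_i) = 9.40 / 22.58 = 0.4163 m/day.
In each layer the seepage velocity is v_i = q/n_i, so the layer transit time is t_i = b_i·n_i / q:
  layer 1 (karst limestone): t_1 = 8.47 × 0.03 / 0.4163 = 0.6104 d
  layer 2 (weathered basalt): t_2 = 9.60 × 0.10 / 0.4163 = 2.306 d
  layer 3 (silty sand): t_3 = 8.43 × 0.21 / 0.4163 = 4.253 d
  layer 4 (medium sand): t_4 = 6.76 × 0.30 / 0.4163 = 4.872 d
Total t = Σ t_i = 12.04 days.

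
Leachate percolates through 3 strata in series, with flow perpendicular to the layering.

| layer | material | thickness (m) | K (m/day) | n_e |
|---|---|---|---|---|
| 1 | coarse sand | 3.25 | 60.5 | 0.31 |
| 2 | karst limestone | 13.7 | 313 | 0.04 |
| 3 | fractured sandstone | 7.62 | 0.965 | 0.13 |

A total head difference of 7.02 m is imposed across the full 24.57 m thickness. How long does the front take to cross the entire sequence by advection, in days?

2.90

With flow normal to the layers, continuity requires the same specific discharge q through every layer.
Σ(b_i/K_i) = 3.25/60.5 + 13.7/313 + 7.62/0.965 = 7.994 d.
q = Δh / Σ(b_i/K_i) = 7.02 / 7.994 = 0.8782 m/day.
In each layer the seepage velocity is v_i = q/n_i, so the layer transit time is t_i = b_i·n_i / q:
  layer 1 (coarse sand): t_1 = 3.25 × 0.31 / 0.8782 = 1.147 d
  layer 2 (karst limestone): t_2 = 13.7 × 0.04 / 0.8782 = 0.6240 d
  layer 3 (fractured sandstone): t_3 = 7.62 × 0.13 / 0.8782 = 1.128 d
Total t = Σ t_i = 2.899 days.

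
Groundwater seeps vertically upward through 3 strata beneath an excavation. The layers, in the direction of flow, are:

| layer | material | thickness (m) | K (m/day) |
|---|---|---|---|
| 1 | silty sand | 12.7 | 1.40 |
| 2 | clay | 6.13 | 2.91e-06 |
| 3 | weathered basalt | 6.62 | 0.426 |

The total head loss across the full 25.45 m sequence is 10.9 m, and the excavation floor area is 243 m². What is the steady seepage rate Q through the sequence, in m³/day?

Flow is perpendicular to layering, so the layers act in series and the equivalent K is the thickness-weighted harmonic mean.
Total thickness L = 12.7 + 6.13 + 6.62 = 25.45 m.
Σ(b_i/K_i) = 12.7/1.40 + 6.13/2.91e-06 + 6.62/0.426 = 2.107e+06 d.
K_eq = L / Σ(b_i/K_i) = 25.45 / 2.107e+06 = 1.208e-05 m/day.
Q = K_eq · A · (Δh/L) = 1.208e-05 × 243 × (10.9/25.45) = 0.001257 m³/day.

0.00126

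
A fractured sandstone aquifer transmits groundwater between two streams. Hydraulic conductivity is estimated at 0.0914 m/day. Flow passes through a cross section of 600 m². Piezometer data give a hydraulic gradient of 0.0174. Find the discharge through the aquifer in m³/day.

0.954

Hydraulic gradient i = 0.0174.
Darcy's law: Q = K · A · i = 0.09140 × 600.0 × 0.01740 = 0.9542 m³/day.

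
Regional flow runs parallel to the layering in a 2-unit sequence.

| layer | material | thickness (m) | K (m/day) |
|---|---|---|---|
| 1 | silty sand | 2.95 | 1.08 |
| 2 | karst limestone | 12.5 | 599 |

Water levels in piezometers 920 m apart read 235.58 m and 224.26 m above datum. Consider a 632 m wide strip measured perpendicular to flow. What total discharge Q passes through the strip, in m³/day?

Flow is parallel to layering, so each bed carries its own Darcy discharge and the transmissivities add.
Σ(K_i·b_i) = 1.08×2.95 + 599×12.5 = 7491 m²/day.
Hydraulic gradient i = (235.58 − 224.26) / 920 = 11.32 / 920 = 0.01230.
Q = Σ(K_i·b_i) · W · i = 7491 × 632 × 0.01230 = 58250 m³/day.

58300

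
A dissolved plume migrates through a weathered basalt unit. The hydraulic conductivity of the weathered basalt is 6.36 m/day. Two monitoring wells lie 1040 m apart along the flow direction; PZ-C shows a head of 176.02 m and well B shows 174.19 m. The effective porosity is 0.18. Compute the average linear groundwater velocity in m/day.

0.0622

Hydraulic gradient i = (176.02 − 174.19) / 1040 = 1.83 / 1040 = 0.001760.
Darcy flux q = K · i = 6.360 × 0.001760 = 0.01119 m/day.
Seepage velocity v = q / n_e = 0.01119 / 0.18 = 0.06217 m/day.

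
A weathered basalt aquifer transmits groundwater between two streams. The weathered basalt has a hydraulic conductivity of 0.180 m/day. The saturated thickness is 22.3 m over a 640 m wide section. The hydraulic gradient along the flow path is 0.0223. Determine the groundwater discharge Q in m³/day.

57.3

Cross-sectional area A = 640 × 22.3 = 14272 m².
Hydraulic gradient i = 0.0223.
Darcy's law: Q = K · A · i = 0.1800 × 14272 × 0.02230 = 57.29 m³/day.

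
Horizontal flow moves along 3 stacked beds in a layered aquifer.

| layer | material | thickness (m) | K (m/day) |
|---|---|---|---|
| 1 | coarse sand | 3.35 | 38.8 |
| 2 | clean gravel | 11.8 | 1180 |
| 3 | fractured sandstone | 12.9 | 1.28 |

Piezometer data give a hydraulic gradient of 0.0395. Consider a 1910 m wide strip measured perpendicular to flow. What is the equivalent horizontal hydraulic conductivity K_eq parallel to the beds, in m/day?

502

Flow is parallel to layering, so each bed carries its own Darcy discharge and the transmissivities add.
Σ(K_i·b_i) = 38.8×3.35 + 1180×11.8 + 1.28×12.9 = 14070 m²/day.
Total thickness b = 28.05 m, so K_eq = Σ(K_i·b_i)/b = 501.6 m/day.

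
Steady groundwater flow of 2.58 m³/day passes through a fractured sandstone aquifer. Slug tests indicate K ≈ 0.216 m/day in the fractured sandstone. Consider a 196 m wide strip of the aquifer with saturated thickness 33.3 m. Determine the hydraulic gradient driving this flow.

0.00183

Cross-sectional area A = 196 × 33.3 = 6527 m².
From Q = K·A·i, i = Q / (K·A) = 2.58 / (0.2160 × 6527) = 0.001830.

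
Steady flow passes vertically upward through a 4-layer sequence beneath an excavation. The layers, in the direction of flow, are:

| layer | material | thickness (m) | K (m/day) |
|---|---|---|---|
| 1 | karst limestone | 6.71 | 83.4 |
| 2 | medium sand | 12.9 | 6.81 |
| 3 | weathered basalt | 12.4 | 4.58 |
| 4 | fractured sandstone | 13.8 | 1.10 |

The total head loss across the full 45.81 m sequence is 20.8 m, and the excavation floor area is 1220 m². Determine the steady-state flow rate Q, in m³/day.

1470

Flow is perpendicular to layering, so the layers act in series and the equivalent K is the thickness-weighted harmonic mean.
Total thickness L = 6.71 + 12.9 + 12.4 + 13.8 = 45.81 m.
Σ(b_i/K_i) = 6.71/83.4 + 12.9/6.81 + 12.4/4.58 + 13.8/1.10 = 17.23 d.
K_eq = L / Σ(b_i/K_i) = 45.81 / 17.23 = 2.659 m/day.
Q = K_eq · A · (Δh/L) = 2.659 × 1220 × (20.8/45.81) = 1473 m³/day.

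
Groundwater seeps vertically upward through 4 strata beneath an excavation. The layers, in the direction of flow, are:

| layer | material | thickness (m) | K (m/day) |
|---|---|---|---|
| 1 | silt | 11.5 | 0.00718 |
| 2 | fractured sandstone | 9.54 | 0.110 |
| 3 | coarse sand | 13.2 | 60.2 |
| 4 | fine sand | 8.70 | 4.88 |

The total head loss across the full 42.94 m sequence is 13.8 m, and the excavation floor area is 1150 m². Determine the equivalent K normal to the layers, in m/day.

0.0254

Flow is perpendicular to layering, so the layers act in series and the equivalent K is the thickness-weighted harmonic mean.
Total thickness L = 11.5 + 9.54 + 13.2 + 8.70 = 42.94 m.
Σ(b_i/K_i) = 11.5/0.00718 + 9.54/0.110 + 13.2/60.2 + 8.70/4.88 = 1690 d.
K_eq = L / Σ(b_i/K_i) = 42.94 / 1690 = 0.02540 m/day.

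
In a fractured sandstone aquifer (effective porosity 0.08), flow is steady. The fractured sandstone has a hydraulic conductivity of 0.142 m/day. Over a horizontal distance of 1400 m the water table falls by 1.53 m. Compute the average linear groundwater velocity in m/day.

Hydraulic gradient i = Δh / L = 1.53 / 1400 = 0.001093.
Darcy flux q = K · i = 0.1420 × 0.001093 = 0.0001552 m/day.
Seepage velocity v = q / n_e = 0.0001552 / 0.08 = 0.001940 m/day.

0.00194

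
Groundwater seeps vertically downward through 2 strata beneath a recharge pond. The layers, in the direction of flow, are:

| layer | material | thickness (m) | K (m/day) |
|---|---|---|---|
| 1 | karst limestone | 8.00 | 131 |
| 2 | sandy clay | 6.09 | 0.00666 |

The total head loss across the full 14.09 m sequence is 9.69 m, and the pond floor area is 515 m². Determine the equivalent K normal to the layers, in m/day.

Flow is perpendicular to layering, so the layers act in series and the equivalent K is the thickness-weighted harmonic mean.
Total thickness L = 8.00 + 6.09 = 14.09 m.
Σ(b_i/K_i) = 8.00/131 + 6.09/0.00666 = 914.5 d.
K_eq = L / Σ(b_i/K_i) = 14.09 / 914.5 = 0.01541 m/day.

0.0154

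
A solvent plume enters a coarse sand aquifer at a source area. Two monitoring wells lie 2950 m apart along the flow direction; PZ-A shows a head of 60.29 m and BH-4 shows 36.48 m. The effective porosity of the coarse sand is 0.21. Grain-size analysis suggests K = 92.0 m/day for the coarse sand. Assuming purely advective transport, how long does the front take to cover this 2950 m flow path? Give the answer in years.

Hydraulic gradient i = (60.29 − 36.48) / 2950 = 23.81 / 2950 = 0.008071.
Darcy flux q = K · i = 92.00 × 0.008071 = 0.7425 m/day.
Seepage velocity v = q / n_e = 0.7425 / 0.21 = 3.536 m/day.
Travel time t = L / v = 2950 / 3.536 = 834.3 days = 2.284 years.

2.28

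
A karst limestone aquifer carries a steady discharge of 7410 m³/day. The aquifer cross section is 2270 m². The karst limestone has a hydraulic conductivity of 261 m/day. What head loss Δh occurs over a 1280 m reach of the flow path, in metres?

From Q = K·A·i, i = Q / (K·A) = 7410 / (261.0 × 2270) = 0.01251.
Head loss Δh = i · L = 0.01251 × 1280 = 16.01 m.

16.0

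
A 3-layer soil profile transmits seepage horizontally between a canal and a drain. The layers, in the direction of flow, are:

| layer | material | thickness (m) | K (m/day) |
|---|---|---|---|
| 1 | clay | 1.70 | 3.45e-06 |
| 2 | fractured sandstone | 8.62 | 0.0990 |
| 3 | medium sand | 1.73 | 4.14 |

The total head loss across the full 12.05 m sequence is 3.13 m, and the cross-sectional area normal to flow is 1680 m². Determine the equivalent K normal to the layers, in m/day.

2.45e-05

Flow is perpendicular to layering, so the layers act in series and the equivalent K is the thickness-weighted harmonic mean.
Total thickness L = 1.70 + 8.62 + 1.73 = 12.05 m.
Σ(b_i/K_i) = 1.70/3.45e-06 + 8.62/0.0990 + 1.73/4.14 = 4.928e+05 d.
K_eq = L / Σ(b_i/K_i) = 12.05 / 4.928e+05 = 2.445e-05 m/day.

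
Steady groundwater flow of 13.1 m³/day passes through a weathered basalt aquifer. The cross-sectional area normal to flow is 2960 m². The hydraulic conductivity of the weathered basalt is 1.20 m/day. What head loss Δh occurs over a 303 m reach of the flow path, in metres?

1.12

From Q = K·A·i, i = Q / (K·A) = 13.1 / (1.200 × 2960) = 0.003688.
Head loss Δh = i · L = 0.003688 × 303 = 1.117 m.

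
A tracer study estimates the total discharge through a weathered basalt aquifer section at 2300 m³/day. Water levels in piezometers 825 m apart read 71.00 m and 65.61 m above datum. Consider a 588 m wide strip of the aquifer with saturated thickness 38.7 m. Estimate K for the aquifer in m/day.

Cross-sectional area A = 588 × 38.7 = 22756 m².
Hydraulic gradient i = (71.00 − 65.61) / 825 = 5.39 / 825 = 0.006533.
From Q = K·A·i, K = Q / (A·i) = 2300 / (22756 × 0.006533) = 15.47 m/day.

15.5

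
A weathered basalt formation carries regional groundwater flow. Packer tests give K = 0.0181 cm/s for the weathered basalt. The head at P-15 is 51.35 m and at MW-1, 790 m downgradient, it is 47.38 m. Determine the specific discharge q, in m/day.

0.0786

Convert K: 0.0181 cm/s × 864 = 15.64 m/day.
Hydraulic gradient i = (51.35 − 47.38) / 790 = 3.97 / 790 = 0.005025.
Specific discharge q = K · i = 15.64 × 0.005025 = 0.07859 m/day.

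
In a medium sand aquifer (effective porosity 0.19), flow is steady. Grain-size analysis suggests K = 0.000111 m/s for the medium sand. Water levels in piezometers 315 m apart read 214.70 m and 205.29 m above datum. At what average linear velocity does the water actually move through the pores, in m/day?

1.51

Convert K: 0.000111 m/s × 86400 = 9.590 m/day.
Hydraulic gradient i = (214.70 − 205.29) / 315 = 9.41 / 315 = 0.02987.
Darcy flux q = K · i = 9.590 × 0.02987 = 0.2865 m/day.
Seepage velocity v = q / n_e = 0.2865 / 0.19 = 1.508 m/day.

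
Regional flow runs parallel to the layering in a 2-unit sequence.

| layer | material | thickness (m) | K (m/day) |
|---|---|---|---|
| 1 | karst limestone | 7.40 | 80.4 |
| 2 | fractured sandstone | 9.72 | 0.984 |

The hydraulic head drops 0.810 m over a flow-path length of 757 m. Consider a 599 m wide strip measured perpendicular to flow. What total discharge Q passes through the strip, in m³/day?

387

Flow is parallel to layering, so each bed carries its own Darcy discharge and the transmissivities add.
Σ(K_i·b_i) = 80.4×7.40 + 0.984×9.72 = 604.5 m²/day.
Hydraulic gradient i = Δh / L = 0.810 / 757 = 0.001070.
Q = Σ(K_i·b_i) · W · i = 604.5 × 599 × 0.001070 = 387.5 m³/day.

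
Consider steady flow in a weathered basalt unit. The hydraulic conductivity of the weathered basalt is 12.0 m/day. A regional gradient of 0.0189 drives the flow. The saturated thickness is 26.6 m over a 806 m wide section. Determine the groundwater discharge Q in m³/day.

4860

Cross-sectional area A = 806 × 26.6 = 21440 m².
Hydraulic gradient i = 0.0189.
Darcy's law: Q = K · A · i = 12.00 × 21440 × 0.01890 = 4863 m³/day.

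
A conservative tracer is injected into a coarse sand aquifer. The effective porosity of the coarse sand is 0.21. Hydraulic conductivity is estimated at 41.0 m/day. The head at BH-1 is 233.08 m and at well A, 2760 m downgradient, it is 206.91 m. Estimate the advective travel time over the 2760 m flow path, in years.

4.08

Hydraulic gradient i = (233.08 − 206.91) / 2760 = 26.17 / 2760 = 0.009482.
Darcy flux q = K · i = 41.00 × 0.009482 = 0.3888 m/day.
Seepage velocity v = q / n_e = 0.3888 / 0.21 = 1.851 m/day.
Travel time t = L / v = 2760 / 1.851 = 1491 days = 4.082 years.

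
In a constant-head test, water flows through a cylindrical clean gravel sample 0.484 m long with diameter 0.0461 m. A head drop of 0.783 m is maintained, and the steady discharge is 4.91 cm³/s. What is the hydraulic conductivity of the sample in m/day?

157

Cross-sectional area A = π·(d/2)² = π × (0.0461/2)² = 0.001669 m².
Convert discharge: 4.91 cm³/s = 4.910e-06 m³/s.
Darcy's law rearranged: K = Q·L / (A·Δh) = 4.910e-06 × 0.484 / (0.001669 × 0.783) = 0.001818 m/s = 157.1 m/day.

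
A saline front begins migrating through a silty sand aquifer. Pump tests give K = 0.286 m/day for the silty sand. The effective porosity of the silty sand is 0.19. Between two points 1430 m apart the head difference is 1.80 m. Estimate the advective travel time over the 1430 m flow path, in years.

2070

Hydraulic gradient i = Δh / L = 1.80 / 1430 = 0.001259.
Darcy flux q = K · i = 0.2860 × 0.001259 = 0.0003600 m/day.
Seepage velocity v = q / n_e = 0.0003600 / 0.19 = 0.001895 m/day.
Travel time t = L / v = 1430 / 0.001895 = 7.547e+05 days = 2066 years.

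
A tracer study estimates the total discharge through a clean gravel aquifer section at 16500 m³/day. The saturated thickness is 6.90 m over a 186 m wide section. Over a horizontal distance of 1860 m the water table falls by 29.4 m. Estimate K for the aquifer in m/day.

813

Cross-sectional area A = 186 × 6.90 = 1283 m².
Hydraulic gradient i = Δh / L = 29.4 / 1860 = 0.01581.
From Q = K·A·i, K = Q / (A·i) = 16500 / (1283 × 0.01581) = 813.4 m/day.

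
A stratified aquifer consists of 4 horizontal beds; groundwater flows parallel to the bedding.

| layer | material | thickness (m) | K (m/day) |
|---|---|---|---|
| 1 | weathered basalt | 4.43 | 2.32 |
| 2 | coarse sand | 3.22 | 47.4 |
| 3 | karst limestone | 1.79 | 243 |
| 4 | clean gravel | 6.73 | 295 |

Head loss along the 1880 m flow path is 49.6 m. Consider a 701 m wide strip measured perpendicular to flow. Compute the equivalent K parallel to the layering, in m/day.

Flow is parallel to layering, so each bed carries its own Darcy discharge and the transmissivities add.
Σ(K_i·b_i) = 2.32×4.43 + 47.4×3.22 + 243×1.79 + 295×6.73 = 2583 m²/day.
Total thickness b = 16.17 m, so K_eq = Σ(K_i·b_i)/b = 159.8 m/day.

160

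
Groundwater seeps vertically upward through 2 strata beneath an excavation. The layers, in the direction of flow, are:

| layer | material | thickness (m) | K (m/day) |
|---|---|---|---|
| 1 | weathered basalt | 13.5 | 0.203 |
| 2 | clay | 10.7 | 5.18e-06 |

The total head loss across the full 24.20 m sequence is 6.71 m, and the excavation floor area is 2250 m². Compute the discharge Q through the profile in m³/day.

0.00731

Flow is perpendicular to layering, so the layers act in series and the equivalent K is the thickness-weighted harmonic mean.
Total thickness L = 13.5 + 10.7 = 24.20 m.
Σ(b_i/K_i) = 13.5/0.203 + 10.7/5.18e-06 = 2.066e+06 d.
K_eq = L / Σ(b_i/K_i) = 24.20 / 2.066e+06 = 1.172e-05 m/day.
Q = K_eq · A · (Δh/L) = 1.172e-05 × 2250 × (6.71/24.20) = 0.007309 m³/day.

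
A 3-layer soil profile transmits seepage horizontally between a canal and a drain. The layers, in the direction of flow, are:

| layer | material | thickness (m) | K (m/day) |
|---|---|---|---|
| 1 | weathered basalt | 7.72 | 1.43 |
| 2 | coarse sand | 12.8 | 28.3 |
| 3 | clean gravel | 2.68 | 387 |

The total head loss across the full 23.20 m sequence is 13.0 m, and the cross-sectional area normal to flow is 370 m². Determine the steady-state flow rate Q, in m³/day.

Flow is perpendicular to layering, so the layers act in series and the equivalent K is the thickness-weighted harmonic mean.
Total thickness L = 7.72 + 12.8 + 2.68 = 23.20 m.
Σ(b_i/K_i) = 7.72/1.43 + 12.8/28.3 + 2.68/387 = 5.858 d.
K_eq = L / Σ(b_i/K_i) = 23.20 / 5.858 = 3.961 m/day.
Q = K_eq · A · (Δh/L) = 3.961 × 370 × (13.0/23.20) = 821.1 m³/day.

821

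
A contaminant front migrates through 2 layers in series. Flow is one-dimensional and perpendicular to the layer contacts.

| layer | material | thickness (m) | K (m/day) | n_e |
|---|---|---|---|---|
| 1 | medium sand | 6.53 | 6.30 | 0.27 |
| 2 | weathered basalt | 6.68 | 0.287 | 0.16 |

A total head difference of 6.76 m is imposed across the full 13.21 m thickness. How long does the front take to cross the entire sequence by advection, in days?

With flow normal to the layers, continuity requires the same specific discharge q through every layer.
Σ(b_i/K_i) = 6.53/6.30 + 6.68/0.287 = 24.31 d.
q = Δh / Σ(b_i/K_i) = 6.76 / 24.31 = 0.2781 m/day.
In each layer the seepage velocity is v_i = q/n_i, so the layer transit time is t_i = b_i·n_i / q:
  layer 1 (medium sand): t_1 = 6.53 × 0.27 / 0.2781 = 6.341 d
  layer 2 (weathered basalt): t_2 = 6.68 × 0.16 / 0.2781 = 3.844 d
Total t = Σ t_i = 10.18 days.

10.2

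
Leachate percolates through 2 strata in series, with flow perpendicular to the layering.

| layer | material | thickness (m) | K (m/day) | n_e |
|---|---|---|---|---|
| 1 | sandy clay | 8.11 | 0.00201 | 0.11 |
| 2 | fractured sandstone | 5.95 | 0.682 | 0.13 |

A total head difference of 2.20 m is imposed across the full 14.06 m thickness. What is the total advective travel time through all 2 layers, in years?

8.38

With flow normal to the layers, continuity requires the same specific discharge q through every layer.
Σ(b_i/K_i) = 8.11/0.00201 + 5.95/0.682 = 4044 d.
q = Δh / Σ(b_i/K_i) = 2.20 / 4044 = 0.0005441 m/day.
In each layer the seepage velocity is v_i = q/n_i, so the layer transit time is t_i = b_i·n_i / q:
  layer 1 (sandy clay): t_1 = 8.11 × 0.11 / 0.0005441 = 1640 d
  layer 2 (fractured sandstone): t_2 = 5.95 × 0.13 / 0.0005441 = 1422 d
Total t = Σ t_i = 3061 days = 8.381 years.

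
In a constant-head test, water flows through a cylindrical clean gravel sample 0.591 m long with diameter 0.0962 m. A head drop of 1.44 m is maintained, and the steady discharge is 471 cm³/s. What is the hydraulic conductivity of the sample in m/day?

2300

Cross-sectional area A = π·(d/2)² = π × (0.0962/2)² = 0.007268 m².
Convert discharge: 471 cm³/s = 0.0004710 m³/s.
Darcy's law rearranged: K = Q·L / (A·Δh) = 0.0004710 × 0.591 / (0.007268 × 1.44) = 0.02660 m/s = 2298 m/day.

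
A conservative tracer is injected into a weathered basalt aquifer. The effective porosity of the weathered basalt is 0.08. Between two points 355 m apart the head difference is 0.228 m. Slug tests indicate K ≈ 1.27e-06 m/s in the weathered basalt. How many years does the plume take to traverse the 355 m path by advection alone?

Convert K: 1.27e-06 m/s × 86400 = 0.1097 m/day.
Hydraulic gradient i = Δh / L = 0.228 / 355 = 0.0006423.
Darcy flux q = K · i = 0.1097 × 0.0006423 = 7.047e-05 m/day.
Seepage velocity v = q / n_e = 7.047e-05 / 0.08 = 0.0008809 m/day.
Travel time t = L / v = 355 / 0.0008809 = 4.030e+05 days = 1103 years.

1100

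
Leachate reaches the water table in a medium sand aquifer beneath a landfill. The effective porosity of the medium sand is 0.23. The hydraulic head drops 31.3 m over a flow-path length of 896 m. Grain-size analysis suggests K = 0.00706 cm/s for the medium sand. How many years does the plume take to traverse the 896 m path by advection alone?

2.65

Convert K: 0.00706 cm/s × 864 = 6.100 m/day.
Hydraulic gradient i = Δh / L = 31.3 / 896 = 0.03493.
Darcy flux q = K · i = 6.100 × 0.03493 = 0.2131 m/day.
Seepage velocity v = q / n_e = 0.2131 / 0.23 = 0.9265 m/day.
Travel time t = L / v = 896 / 0.9265 = 967.1 days = 2.648 years.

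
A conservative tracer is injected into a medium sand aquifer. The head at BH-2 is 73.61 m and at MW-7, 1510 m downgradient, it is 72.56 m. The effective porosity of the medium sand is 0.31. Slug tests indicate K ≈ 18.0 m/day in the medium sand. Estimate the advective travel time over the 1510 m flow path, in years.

Hydraulic gradient i = (73.61 − 72.56) / 1510 = 1.05 / 1510 = 0.0006954.
Darcy flux q = K · i = 18.00 × 0.0006954 = 0.01252 m/day.
Seepage velocity v = q / n_e = 0.01252 / 0.31 = 0.04038 m/day.
Travel time t = L / v = 1510 / 0.04038 = 37398 days = 102.4 years.

102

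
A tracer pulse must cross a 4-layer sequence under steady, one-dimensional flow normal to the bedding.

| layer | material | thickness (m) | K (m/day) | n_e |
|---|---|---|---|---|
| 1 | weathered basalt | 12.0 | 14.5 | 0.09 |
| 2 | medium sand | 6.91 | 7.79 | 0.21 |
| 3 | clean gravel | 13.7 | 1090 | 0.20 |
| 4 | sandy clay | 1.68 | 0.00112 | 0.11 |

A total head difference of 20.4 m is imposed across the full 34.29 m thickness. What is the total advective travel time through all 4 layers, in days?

With flow normal to the layers, continuity requires the same specific discharge q through every layer.
Σ(b_i/K_i) = 12.0/14.5 + 6.91/7.79 + 13.7/1090 + 1.68/0.00112 = 1502 d.
q = Δh / Σ(b_i/K_i) = 20.4 / 1502 = 0.01358 m/day.
In each layer the seepage velocity is v_i = q/n_i, so the layer transit time is t_i = b_i·n_i / q:
  layer 1 (weathered basalt): t_1 = 12.0 × 0.09 / 0.01358 = 79.50 d
  layer 2 (medium sand): t_2 = 6.91 × 0.21 / 0.01358 = 106.8 d
  layer 3 (clean gravel): t_3 = 13.7 × 0.20 / 0.01358 = 201.7 d
  layer 4 (sandy clay): t_4 = 1.68 × 0.11 / 0.01358 = 13.60 d
Total t = Σ t_i = 401.6 days.

402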